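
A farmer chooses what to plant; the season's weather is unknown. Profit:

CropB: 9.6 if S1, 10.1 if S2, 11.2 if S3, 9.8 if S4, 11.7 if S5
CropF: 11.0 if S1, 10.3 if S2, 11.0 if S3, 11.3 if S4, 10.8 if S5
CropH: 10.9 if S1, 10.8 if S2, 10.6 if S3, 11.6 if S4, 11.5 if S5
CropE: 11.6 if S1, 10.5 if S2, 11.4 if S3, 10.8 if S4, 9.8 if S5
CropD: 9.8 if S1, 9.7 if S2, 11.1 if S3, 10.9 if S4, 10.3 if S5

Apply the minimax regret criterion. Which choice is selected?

Column bests: S1=11.6, S2=10.8, S3=11.4, S4=11.6, S5=11.7.
CropB regrets: 2.0, 0.7, 0.2, 1.8, 0.0 → max 2.0
CropF regrets: 0.6, 0.5, 0.4, 0.3, 0.9 → max 0.9
CropH regrets: 0.7, 0.0, 0.8, 0.0, 0.2 → max 0.8
CropE regrets: 0.0, 0.3, 0.0, 0.8, 1.9 → max 1.9
CropD regrets: 1.8, 1.1, 0.3, 0.7, 1.4 → max 1.8
Smallest max regret = 0.8 → CropH.

CropH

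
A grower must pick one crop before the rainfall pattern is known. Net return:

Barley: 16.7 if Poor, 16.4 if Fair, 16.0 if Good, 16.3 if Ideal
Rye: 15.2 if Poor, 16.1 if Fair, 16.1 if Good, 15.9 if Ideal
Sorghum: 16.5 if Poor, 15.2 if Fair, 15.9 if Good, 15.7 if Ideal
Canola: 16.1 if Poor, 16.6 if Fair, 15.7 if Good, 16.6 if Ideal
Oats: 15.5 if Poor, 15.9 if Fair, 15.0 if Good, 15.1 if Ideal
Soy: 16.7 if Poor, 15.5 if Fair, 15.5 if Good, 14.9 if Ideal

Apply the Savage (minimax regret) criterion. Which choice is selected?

Column bests: Poor=16.7, Fair=16.6, Good=16.1, Ideal=16.6.
Barley regrets: 0.0, 0.2, 0.1, 0.3 → max 0.3
Rye regrets: 1.5, 0.5, 0.0, 0.7 → max 1.5
Sorghum regrets: 0.2, 1.4, 0.2, 0.9 → max 1.4
Canola regrets: 0.6, 0.0, 0.4, 0.0 → max 0.6
Oats regrets: 1.2, 0.7, 1.1, 1.5 → max 1.5
Soy regrets: 0.0, 1.1, 0.6, 1.7 → max 1.7
Smallest max regret = 0.3 → Barley.

Barley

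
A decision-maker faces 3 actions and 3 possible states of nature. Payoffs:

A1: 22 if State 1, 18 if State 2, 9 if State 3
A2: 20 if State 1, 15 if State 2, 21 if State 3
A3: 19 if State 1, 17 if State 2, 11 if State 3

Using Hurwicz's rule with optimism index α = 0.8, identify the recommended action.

A1: 0.8·22 + 0.2·9 = 19.4
A2: 0.8·21 + 0.2·15 = 19.8
A3: 0.8·19 + 0.2·11 = 17.4
Highest Hurwicz score = 19.8 → A2.

A2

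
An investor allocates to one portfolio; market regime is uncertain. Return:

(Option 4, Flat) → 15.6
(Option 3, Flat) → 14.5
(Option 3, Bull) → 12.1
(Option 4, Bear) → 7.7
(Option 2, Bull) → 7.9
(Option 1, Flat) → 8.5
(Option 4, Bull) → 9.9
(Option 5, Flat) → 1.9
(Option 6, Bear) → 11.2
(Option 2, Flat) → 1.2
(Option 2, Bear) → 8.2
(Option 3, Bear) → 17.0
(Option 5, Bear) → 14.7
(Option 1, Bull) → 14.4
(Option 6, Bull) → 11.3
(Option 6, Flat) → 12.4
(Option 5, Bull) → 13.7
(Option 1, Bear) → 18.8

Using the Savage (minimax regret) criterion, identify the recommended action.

Option 3

Column bests: Bear=18.8, Flat=15.6, Bull=14.4.
Option 1 regrets: 0.0, 7.1, 0.0 → max 7.1
Option 2 regrets: 10.6, 14.4, 6.5 → max 14.4
Option 3 regrets: 1.8, 1.1, 2.3 → max 2.3
Option 4 regrets: 11.1, 0.0, 4.5 → max 11.1
Option 5 regrets: 4.1, 13.7, 0.7 → max 13.7
Option 6 regrets: 7.6, 3.2, 3.1 → max 7.6
Smallest max regret = 2.3 → Option 3.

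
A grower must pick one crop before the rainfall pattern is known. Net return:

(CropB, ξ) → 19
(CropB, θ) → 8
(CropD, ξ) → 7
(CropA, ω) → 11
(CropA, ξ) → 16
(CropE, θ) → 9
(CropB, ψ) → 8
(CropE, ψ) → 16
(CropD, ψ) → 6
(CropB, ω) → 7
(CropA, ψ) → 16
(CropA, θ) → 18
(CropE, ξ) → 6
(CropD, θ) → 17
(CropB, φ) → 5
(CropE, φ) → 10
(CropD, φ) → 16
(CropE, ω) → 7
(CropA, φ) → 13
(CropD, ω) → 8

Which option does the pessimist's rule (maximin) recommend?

Row minima: CropD=6, CropB=5, CropE=6, CropA=11
Best worst-case = 11 → CropA.

CropA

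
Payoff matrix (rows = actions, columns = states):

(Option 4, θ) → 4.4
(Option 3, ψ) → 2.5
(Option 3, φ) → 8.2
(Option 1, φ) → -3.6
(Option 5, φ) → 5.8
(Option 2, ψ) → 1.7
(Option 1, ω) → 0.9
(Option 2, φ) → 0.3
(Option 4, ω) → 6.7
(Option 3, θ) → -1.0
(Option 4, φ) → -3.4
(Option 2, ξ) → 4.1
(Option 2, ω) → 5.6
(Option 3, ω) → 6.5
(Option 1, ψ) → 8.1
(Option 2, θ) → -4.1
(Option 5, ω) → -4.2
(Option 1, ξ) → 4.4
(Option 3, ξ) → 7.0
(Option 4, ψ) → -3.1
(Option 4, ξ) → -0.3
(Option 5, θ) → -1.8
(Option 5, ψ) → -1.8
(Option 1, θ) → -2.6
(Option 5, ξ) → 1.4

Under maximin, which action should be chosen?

Option 3

Row minima: Option 1=-3.6, Option 2=-4.1, Option 3=-1.0, Option 4=-3.4, Option 5=-4.2
Best worst-case = -1.0 → Option 3.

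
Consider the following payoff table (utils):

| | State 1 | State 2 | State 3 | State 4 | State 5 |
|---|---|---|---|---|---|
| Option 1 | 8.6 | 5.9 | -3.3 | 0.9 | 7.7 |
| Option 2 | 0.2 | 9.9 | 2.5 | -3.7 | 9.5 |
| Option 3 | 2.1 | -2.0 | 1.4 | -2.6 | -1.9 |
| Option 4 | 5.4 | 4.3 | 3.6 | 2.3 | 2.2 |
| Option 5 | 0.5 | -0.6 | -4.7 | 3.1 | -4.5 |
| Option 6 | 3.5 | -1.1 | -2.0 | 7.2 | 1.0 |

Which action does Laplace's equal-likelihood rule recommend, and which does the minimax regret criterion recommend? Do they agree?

Row averages: Option 1=3.96, Option 2=3.68, Option 3=-0.6, Option 4=3.56, Option 5=-1.24, Option 6=1.72
Highest average = 3.96 → Option 1.
Column bests: State 1=8.6, State 2=9.9, State 3=3.6, State 4=7.2, State 5=9.5.
Option 1 regrets: 0.0, 4.0, 6.9, 6.3, 1.8 → max 6.9
Option 2 regrets: 8.4, 0.0, 1.1, 10.9, 0.0 → max 10.9
Option 3 regrets: 6.5, 11.9, 2.2, 9.8, 11.4 → max 11.9
Option 4 regrets: 3.2, 5.6, 0.0, 4.9, 7.3 → max 7.3
Option 5 regrets: 8.1, 10.5, 8.3, 4.1, 14.0 → max 14.0
Option 6 regrets: 5.1, 11.0, 5.6, 0.0, 8.5 → max 11.0
Smallest max regret = 6.9 → Option 1.

laplace → Option 1; minimax regret → Option 1 (agree)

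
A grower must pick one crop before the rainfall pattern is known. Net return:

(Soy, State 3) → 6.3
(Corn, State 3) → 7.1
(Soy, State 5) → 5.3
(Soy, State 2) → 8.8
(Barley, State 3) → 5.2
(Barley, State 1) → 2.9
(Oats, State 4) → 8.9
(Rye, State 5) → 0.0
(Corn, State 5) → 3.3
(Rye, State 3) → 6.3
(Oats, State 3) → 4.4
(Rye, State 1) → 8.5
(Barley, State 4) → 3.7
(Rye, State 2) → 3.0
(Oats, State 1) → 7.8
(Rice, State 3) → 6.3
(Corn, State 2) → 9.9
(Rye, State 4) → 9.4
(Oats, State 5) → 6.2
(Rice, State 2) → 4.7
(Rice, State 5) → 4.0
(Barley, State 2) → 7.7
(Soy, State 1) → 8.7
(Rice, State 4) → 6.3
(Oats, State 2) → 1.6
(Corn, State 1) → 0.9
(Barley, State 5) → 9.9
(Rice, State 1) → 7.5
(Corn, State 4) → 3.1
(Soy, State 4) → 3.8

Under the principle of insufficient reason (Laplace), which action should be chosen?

Soy

Row averages: Rye=5.44, Barley=5.88, Soy=6.58, Corn=4.86, Rice=5.76, Oats=5.78
Highest average = 6.58 → Soy.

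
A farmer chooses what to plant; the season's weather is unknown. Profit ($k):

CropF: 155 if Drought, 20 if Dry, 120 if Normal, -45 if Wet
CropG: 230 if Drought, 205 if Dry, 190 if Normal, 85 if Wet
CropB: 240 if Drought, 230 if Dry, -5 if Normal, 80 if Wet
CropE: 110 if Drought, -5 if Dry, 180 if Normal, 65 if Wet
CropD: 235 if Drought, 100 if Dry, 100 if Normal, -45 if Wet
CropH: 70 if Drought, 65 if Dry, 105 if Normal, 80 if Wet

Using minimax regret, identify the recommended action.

CropG

Column bests: Drought=240, Dry=230, Normal=190, Wet=85.
CropF regrets: 85, 210, 70, 130 → max 210
CropG regrets: 10, 25, 0, 0 → max 25
CropB regrets: 0, 0, 195, 5 → max 195
CropE regrets: 130, 235, 10, 20 → max 235
CropD regrets: 5, 130, 90, 130 → max 130
CropH regrets: 170, 165, 85, 5 → max 170
Smallest max regret = 25 → CropG.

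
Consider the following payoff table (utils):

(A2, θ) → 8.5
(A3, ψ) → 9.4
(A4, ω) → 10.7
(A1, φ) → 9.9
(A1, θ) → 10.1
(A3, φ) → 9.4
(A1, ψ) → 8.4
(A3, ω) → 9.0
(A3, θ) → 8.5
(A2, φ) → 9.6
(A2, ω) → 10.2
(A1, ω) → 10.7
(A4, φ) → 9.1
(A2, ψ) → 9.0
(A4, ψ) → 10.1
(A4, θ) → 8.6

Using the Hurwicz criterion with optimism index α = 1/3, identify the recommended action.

A1: 1/3·10.7 + 2/3·8.4 = 55/6
A2: 1/3·10.2 + 2/3·8.5 = 136/15
A3: 1/3·9.4 + 2/3·8.5 = 8.8
A4: 1/3·10.7 + 2/3·8.6 = 9.3
Highest Hurwicz score = 9.3 → A4.

A4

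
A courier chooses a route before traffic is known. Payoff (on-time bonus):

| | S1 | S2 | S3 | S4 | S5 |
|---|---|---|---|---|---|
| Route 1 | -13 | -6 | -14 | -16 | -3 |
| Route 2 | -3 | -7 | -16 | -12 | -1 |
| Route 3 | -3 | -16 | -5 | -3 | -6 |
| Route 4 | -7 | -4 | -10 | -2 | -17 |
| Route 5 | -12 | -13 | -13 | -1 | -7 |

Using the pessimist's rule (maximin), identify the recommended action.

Row minima: Route 1=-16, Route 2=-16, Route 3=-16, Route 4=-17, Route 5=-13
Best worst-case = -13 → Route 5.

Route 5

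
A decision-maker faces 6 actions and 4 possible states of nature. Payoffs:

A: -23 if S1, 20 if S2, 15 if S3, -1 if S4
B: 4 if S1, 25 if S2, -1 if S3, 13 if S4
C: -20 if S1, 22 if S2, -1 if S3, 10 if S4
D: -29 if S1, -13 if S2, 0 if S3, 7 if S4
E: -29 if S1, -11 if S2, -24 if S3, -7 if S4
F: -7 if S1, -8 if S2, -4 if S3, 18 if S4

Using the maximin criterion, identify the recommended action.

Row minima: A=-23, B=-1, C=-20, D=-29, E=-29, F=-8
Best worst-case = -1 → B.

B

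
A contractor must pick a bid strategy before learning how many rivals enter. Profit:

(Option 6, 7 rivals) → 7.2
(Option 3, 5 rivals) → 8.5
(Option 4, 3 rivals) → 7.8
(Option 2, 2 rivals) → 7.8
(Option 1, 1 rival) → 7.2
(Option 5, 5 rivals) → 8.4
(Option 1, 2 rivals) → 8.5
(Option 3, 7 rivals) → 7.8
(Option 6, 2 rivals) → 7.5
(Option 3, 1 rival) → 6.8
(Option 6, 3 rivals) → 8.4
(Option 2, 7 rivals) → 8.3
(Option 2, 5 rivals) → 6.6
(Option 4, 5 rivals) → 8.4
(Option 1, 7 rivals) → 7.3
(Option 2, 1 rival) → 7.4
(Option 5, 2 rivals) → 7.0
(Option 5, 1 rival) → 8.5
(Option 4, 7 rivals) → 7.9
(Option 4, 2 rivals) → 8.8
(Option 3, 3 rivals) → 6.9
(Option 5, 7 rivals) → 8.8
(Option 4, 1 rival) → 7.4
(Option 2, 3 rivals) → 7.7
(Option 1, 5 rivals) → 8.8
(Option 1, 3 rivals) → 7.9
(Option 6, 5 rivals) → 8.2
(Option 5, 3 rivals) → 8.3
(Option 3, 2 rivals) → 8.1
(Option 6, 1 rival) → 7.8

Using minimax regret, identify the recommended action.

Option 4

Column bests: 1 rival=8.5, 2 rivals=8.8, 3 rivals=8.4, 5 rivals=8.8, 7 rivals=8.8.
Option 1 regrets: 1.3, 0.3, 0.5, 0.0, 1.5 → max 1.5
Option 2 regrets: 1.1, 1.0, 0.7, 2.2, 0.5 → max 2.2
Option 3 regrets: 1.7, 0.7, 1.5, 0.3, 1.0 → max 1.7
Option 4 regrets: 1.1, 0.0, 0.6, 0.4, 0.9 → max 1.1
Option 5 regrets: 0.0, 1.8, 0.1, 0.4, 0.0 → max 1.8
Option 6 regrets: 0.7, 1.3, 0.0, 0.6, 1.6 → max 1.6
Smallest max regret = 1.1 → Option 4.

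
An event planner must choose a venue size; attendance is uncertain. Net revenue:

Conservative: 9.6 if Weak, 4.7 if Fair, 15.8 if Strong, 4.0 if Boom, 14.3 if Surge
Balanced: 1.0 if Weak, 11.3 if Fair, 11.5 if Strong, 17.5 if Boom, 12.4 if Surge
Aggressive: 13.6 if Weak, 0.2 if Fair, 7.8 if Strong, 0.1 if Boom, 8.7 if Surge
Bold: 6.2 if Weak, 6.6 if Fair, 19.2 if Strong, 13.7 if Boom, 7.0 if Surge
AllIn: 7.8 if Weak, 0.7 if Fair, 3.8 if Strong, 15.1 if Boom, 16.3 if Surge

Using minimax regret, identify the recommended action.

Bold

Column bests: Weak=13.6, Fair=11.3, Strong=19.2, Boom=17.5, Surge=16.3.
Conservative regrets: 4.0, 6.6, 3.4, 13.5, 2.0 → max 13.5
Balanced regrets: 12.6, 0.0, 7.7, 0.0, 3.9 → max 12.6
Aggressive regrets: 0.0, 11.1, 11.4, 17.4, 7.6 → max 17.4
Bold regrets: 7.4, 4.7, 0.0, 3.8, 9.3 → max 9.3
AllIn regrets: 5.8, 10.6, 15.4, 2.4, 0.0 → max 15.4
Smallest max regret = 9.3 → Bold.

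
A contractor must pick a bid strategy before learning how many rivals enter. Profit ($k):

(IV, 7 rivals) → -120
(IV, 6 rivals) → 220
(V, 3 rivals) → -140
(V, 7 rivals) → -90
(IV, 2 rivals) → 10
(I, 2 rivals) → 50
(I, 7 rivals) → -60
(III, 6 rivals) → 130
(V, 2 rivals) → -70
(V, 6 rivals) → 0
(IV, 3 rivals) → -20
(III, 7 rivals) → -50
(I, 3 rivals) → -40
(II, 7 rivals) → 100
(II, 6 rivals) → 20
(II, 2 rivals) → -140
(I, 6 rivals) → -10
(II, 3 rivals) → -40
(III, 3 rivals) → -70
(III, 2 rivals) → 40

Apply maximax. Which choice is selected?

Row maxima: I=50, II=100, III=130, IV=220, V=0
Best best-case = 220 → IV.

IV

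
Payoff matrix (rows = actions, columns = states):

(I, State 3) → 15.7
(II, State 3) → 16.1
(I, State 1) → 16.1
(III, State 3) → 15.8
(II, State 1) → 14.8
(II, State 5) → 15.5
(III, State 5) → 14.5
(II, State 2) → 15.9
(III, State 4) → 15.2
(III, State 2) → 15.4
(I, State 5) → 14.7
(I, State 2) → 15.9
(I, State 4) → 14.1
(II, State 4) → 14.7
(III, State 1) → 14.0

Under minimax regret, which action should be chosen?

I

Column bests: State 1=16.1, State 2=15.9, State 3=16.1, State 4=15.2, State 5=15.5.
I regrets: 0.0, 0.0, 0.4, 1.1, 0.8 → max 1.1
II regrets: 1.3, 0.0, 0.0, 0.5, 0.0 → max 1.3
III regrets: 2.1, 0.5, 0.3, 0.0, 1.0 → max 2.1
Smallest max regret = 1.1 → I.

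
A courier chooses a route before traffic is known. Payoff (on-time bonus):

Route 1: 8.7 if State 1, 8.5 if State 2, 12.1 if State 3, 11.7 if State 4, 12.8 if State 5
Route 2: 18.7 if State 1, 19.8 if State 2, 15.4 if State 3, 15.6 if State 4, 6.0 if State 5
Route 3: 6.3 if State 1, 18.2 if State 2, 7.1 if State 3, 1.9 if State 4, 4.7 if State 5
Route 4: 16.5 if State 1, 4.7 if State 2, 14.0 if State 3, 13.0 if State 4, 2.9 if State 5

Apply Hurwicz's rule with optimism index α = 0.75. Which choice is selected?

Route 2

Route 1: 0.75·12.8 + 0.25·8.5 = 11.725
Route 2: 0.75·19.8 + 0.25·6.0 = 16.35
Route 3: 0.75·18.2 + 0.25·1.9 = 14.125
Route 4: 0.75·16.5 + 0.25·2.9 = 13.1
Highest Hurwicz score = 16.35 → Route 2.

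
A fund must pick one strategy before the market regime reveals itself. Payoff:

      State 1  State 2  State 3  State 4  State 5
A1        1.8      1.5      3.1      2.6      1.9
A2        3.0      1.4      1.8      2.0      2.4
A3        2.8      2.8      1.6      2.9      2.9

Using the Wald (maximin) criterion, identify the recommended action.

Row minima: A1=1.5, A2=1.4, A3=1.6
Best worst-case = 1.6 → A3.

A3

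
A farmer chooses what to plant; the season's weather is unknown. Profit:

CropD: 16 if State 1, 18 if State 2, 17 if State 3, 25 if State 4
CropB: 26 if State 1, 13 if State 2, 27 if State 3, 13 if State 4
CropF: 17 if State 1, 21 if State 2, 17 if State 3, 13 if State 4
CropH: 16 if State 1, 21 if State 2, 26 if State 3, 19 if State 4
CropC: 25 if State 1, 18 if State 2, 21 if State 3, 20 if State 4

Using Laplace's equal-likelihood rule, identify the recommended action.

Row averages: CropD=19, CropB=19.75, CropF=17, CropH=20.5, CropC=21
Highest average = 21 → CropC.

CropC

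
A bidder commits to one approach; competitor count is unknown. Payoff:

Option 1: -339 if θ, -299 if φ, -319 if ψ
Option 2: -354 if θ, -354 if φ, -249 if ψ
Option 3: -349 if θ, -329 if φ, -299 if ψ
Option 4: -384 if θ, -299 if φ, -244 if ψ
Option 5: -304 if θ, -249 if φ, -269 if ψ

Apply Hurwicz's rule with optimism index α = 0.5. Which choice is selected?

Option 1: 0.5·(-299) + 0.5·(-339) = -319
Option 2: 0.5·(-249) + 0.5·(-354) = -301.5
Option 3: 0.5·(-299) + 0.5·(-349) = -324
Option 4: 0.5·(-244) + 0.5·(-384) = -314
Option 5: 0.5·(-249) + 0.5·(-304) = -276.5
Highest Hurwicz score = -276.5 → Option 5.

Option 5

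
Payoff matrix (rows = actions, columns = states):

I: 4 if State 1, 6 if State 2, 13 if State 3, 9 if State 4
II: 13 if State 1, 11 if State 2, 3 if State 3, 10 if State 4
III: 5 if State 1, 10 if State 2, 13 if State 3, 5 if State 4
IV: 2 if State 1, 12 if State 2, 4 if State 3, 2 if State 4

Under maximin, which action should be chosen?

III

Row minima: I=4, II=3, III=5, IV=2
Best worst-case = 5 → III.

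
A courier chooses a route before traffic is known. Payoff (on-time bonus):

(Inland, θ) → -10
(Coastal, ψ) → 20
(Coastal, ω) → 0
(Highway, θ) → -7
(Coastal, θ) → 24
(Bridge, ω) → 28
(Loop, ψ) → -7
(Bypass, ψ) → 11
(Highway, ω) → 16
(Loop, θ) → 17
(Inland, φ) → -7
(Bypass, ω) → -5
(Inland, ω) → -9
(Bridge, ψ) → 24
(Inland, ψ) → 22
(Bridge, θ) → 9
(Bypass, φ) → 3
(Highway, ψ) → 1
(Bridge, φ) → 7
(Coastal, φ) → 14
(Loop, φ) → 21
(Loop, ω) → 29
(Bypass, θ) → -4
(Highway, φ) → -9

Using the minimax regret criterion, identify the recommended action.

Bridge

Column bests: θ=24, φ=21, ψ=24, ω=29.
Bypass regrets: 28, 18, 13, 34 → max 34
Inland regrets: 34, 28, 2, 38 → max 38
Coastal regrets: 0, 7, 4, 29 → max 29
Loop regrets: 7, 0, 31, 0 → max 31
Bridge regrets: 15, 14, 0, 1 → max 15
Highway regrets: 31, 30, 23, 13 → max 31
Smallest max regret = 15 → Bridge.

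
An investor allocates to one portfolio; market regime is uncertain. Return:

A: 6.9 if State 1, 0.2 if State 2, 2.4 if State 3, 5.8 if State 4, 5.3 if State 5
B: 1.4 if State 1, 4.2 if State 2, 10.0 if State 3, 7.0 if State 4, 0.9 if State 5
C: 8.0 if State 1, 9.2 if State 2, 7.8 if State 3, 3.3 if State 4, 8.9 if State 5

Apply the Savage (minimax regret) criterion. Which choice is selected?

Column bests: State 1=8.0, State 2=9.2, State 3=10.0, State 4=7.0, State 5=8.9.
A regrets: 1.1, 9.0, 7.6, 1.2, 3.6 → max 9.0
B regrets: 6.6, 5.0, 0.0, 0.0, 8.0 → max 8.0
C regrets: 0.0, 0.0, 2.2, 3.7, 0.0 → max 3.7
Smallest max regret = 3.7 → C.

C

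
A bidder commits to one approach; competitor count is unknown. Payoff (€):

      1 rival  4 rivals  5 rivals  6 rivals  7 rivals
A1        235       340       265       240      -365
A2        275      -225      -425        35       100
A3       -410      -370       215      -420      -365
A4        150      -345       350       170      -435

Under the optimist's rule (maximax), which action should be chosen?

Row maxima: A1=340, A2=275, A3=215, A4=350
Best best-case = 350 → A4.

A4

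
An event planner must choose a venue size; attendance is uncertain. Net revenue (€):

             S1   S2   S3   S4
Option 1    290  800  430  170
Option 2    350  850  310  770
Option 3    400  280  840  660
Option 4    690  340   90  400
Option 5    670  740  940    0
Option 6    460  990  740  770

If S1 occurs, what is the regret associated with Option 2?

Best payoff under S1 is 690.
Regret = 690 − 350 = 340.

340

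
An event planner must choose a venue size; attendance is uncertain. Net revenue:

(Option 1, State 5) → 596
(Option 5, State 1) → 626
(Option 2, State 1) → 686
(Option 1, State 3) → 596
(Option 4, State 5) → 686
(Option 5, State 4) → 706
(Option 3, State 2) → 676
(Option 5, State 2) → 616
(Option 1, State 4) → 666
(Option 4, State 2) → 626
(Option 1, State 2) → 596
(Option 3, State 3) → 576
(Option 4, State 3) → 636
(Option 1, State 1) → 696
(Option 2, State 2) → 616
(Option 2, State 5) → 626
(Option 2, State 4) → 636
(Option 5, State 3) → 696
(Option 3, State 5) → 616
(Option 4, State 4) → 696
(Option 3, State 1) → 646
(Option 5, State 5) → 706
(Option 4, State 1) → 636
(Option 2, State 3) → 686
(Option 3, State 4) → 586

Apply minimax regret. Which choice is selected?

Option 4

Column bests: State 1=696, State 2=676, State 3=696, State 4=706, State 5=706.
Option 1 regrets: 0, 80, 100, 40, 110 → max 110
Option 2 regrets: 10, 60, 10, 70, 80 → max 80
Option 3 regrets: 50, 0, 120, 120, 90 → max 120
Option 4 regrets: 60, 50, 60, 10, 20 → max 60
Option 5 regrets: 70, 60, 0, 0, 0 → max 70
Smallest max regret = 60 → Option 4.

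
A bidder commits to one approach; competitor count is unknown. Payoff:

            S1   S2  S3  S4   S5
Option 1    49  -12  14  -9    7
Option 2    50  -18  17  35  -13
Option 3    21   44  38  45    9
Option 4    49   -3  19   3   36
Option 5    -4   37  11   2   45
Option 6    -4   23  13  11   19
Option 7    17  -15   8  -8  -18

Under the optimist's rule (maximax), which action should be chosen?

Option 2

Row maxima: Option 1=49, Option 2=50, Option 3=45, Option 4=49, Option 5=45, Option 6=23, Option 7=17
Best best-case = 50 → Option 2.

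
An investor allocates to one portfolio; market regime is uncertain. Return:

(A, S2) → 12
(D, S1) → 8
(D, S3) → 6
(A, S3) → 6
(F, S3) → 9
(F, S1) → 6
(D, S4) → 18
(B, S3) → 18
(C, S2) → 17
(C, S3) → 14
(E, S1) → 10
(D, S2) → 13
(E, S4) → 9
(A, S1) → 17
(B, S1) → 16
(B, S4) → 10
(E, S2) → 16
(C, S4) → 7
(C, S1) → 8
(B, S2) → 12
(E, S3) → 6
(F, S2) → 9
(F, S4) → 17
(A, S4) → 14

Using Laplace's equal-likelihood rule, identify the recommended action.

Row averages: A=12.25, B=14, C=11.5, D=11.25, E=10.25, F=10.25
Highest average = 14 → B.

B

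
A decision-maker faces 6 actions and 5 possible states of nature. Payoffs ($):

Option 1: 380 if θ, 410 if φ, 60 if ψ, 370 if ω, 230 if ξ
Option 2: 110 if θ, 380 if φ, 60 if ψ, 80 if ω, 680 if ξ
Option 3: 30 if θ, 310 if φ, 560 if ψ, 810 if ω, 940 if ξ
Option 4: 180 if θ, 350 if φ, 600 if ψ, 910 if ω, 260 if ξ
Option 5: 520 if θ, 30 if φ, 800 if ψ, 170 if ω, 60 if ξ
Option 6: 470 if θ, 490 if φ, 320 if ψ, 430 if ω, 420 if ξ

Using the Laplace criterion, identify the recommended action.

Option 3

Row averages: Option 1=290, Option 2=262, Option 3=530, Option 4=460, Option 5=316, Option 6=426
Highest average = 530 → Option 3.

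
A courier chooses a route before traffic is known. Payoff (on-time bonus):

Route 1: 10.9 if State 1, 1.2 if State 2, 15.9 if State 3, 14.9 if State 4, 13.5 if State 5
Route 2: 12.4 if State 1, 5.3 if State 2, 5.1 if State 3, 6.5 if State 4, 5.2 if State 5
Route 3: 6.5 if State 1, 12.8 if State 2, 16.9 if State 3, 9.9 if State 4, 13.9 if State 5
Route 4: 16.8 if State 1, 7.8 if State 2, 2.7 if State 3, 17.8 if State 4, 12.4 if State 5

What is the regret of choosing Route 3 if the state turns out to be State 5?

Best payoff under State 5 is 13.9.
Regret = 13.9 − 13.9 = 0.0.

0.0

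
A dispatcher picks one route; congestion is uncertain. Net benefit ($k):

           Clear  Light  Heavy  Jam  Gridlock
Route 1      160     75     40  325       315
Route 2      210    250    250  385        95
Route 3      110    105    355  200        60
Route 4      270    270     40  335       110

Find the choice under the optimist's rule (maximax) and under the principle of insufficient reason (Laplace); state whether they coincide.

Row maxima: Route 1=325, Route 2=385, Route 3=355, Route 4=335
Best best-case = 385 → Route 2.
Row averages: Route 1=183, Route 2=238, Route 3=166, Route 4=205
Highest average = 238 → Route 2.

maximax → Route 2; laplace → Route 2 (agree)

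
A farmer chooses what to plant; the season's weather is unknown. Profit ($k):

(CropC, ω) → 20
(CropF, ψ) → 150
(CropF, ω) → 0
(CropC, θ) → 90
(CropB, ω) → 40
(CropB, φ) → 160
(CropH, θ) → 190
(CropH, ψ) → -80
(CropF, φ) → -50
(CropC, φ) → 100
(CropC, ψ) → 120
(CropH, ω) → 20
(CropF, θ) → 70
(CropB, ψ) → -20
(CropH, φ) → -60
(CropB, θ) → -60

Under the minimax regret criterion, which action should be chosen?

Column bests: θ=190, φ=160, ψ=150, ω=40.
CropC regrets: 100, 60, 30, 20 → max 100
CropB regrets: 250, 0, 170, 0 → max 250
CropH regrets: 0, 220, 230, 20 → max 230
CropF regrets: 120, 210, 0, 40 → max 210
Smallest max regret = 100 → CropC.

CropC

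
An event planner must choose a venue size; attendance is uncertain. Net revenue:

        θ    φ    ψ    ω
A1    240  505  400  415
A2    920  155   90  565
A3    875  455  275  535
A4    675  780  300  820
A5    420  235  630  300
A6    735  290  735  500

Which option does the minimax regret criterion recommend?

A4

Column bests: θ=920, φ=780, ψ=735, ω=820.
A1 regrets: 680, 275, 335, 405 → max 680
A2 regrets: 0, 625, 645, 255 → max 645
A3 regrets: 45, 325, 460, 285 → max 460
A4 regrets: 245, 0, 435, 0 → max 435
A5 regrets: 500, 545, 105, 520 → max 545
A6 regrets: 185, 490, 0, 320 → max 490
Smallest max regret = 435 → A4.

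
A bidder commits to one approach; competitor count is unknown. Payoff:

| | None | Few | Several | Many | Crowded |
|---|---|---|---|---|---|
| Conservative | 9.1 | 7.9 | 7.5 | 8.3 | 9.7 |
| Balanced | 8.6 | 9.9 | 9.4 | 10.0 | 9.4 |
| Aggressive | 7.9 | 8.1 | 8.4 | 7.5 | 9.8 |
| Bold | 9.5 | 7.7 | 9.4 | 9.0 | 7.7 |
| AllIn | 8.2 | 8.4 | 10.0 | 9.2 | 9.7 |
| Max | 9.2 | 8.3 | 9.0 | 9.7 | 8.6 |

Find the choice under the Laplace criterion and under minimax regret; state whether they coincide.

laplace → Balanced; minimax regret → Balanced (agree)

Row averages: Conservative=8.5, Balanced=9.46, Aggressive=8.34, Bold=8.66, AllIn=9.1, Max=8.96
Highest average = 9.46 → Balanced.
Column bests: None=9.5, Few=9.9, Several=10.0, Many=10.0, Crowded=9.8.
Conservative regrets: 0.4, 2.0, 2.5, 1.7, 0.1 → max 2.5
Balanced regrets: 0.9, 0.0, 0.6, 0.0, 0.4 → max 0.9
Aggressive regrets: 1.6, 1.8, 1.6, 2.5, 0.0 → max 2.5
Bold regrets: 0.0, 2.2, 0.6, 1.0, 2.1 → max 2.2
AllIn regrets: 1.3, 1.5, 0.0, 0.8, 0.1 → max 1.5
Max regrets: 0.3, 1.6, 1.0, 0.3, 1.2 → max 1.6
Smallest max regret = 0.9 → Balanced.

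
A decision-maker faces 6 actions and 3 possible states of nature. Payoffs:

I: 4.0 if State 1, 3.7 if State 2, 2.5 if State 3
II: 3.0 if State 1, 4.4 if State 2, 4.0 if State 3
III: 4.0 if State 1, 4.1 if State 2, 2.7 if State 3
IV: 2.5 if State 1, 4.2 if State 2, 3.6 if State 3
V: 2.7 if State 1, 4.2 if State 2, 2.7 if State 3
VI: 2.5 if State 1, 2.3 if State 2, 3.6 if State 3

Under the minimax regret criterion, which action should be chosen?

II

Column bests: State 1=4.0, State 2=4.4, State 3=4.0.
I regrets: 0.0, 0.7, 1.5 → max 1.5
II regrets: 1.0, 0.0, 0.0 → max 1.0
III regrets: 0.0, 0.3, 1.3 → max 1.3
IV regrets: 1.5, 0.2, 0.4 → max 1.5
V regrets: 1.3, 0.2, 1.3 → max 1.3
VI regrets: 1.5, 2.1, 0.4 → max 2.1
Smallest max regret = 1.0 → II.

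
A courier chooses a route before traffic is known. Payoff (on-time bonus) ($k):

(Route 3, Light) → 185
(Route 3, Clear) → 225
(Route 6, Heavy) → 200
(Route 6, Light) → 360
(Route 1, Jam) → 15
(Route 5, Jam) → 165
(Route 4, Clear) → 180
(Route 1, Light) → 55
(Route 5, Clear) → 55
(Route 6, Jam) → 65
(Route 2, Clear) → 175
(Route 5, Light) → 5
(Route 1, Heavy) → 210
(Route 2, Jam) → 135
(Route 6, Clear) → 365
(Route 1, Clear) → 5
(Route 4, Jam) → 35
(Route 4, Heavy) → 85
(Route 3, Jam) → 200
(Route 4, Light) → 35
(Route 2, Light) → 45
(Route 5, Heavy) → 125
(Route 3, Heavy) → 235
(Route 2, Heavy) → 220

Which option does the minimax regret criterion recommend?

Column bests: Clear=365, Light=360, Heavy=235, Jam=200.
Route 1 regrets: 360, 305, 25, 185 → max 360
Route 2 regrets: 190, 315, 15, 65 → max 315
Route 3 regrets: 140, 175, 0, 0 → max 175
Route 4 regrets: 185, 325, 150, 165 → max 325
Route 5 regrets: 310, 355, 110, 35 → max 355
Route 6 regrets: 0, 0, 35, 135 → max 135
Smallest max regret = 135 → Route 6.

Route 6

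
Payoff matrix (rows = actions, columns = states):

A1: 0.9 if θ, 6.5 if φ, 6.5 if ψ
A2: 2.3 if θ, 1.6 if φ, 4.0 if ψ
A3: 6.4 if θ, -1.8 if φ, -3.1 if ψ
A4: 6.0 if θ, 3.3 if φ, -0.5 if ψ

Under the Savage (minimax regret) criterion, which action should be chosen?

A2

Column bests: θ=6.4, φ=6.5, ψ=6.5.
A1 regrets: 5.5, 0.0, 0.0 → max 5.5
A2 regrets: 4.1, 4.9, 2.5 → max 4.9
A3 regrets: 0.0, 8.3, 9.6 → max 9.6
A4 regrets: 0.4, 3.2, 7.0 → max 7.0
Smallest max regret = 4.9 → A2.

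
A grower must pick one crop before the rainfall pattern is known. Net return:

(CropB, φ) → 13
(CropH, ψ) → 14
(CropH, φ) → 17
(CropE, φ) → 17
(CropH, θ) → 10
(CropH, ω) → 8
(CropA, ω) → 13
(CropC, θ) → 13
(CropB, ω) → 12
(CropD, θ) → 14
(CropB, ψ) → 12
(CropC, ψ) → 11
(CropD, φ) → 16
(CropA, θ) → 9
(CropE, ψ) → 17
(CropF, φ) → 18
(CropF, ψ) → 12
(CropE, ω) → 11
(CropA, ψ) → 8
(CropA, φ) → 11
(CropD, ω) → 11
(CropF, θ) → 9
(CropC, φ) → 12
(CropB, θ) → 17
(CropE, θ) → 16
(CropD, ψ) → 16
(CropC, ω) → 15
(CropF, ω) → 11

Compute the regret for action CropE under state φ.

1

Best payoff under φ is 18.
Regret = 18 − 17 = 1.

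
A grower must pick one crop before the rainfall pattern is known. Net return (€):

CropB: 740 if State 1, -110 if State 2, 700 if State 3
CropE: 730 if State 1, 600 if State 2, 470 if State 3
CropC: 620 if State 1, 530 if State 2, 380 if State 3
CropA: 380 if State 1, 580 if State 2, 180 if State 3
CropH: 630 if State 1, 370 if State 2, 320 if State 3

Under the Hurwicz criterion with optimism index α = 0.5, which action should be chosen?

CropB: 0.5·740 + 0.5·(-110) = 315
CropE: 0.5·730 + 0.5·470 = 600
CropC: 0.5·620 + 0.5·380 = 500
CropA: 0.5·580 + 0.5·180 = 380
CropH: 0.5·630 + 0.5·320 = 475
Highest Hurwicz score = 600 → CropE.

CropE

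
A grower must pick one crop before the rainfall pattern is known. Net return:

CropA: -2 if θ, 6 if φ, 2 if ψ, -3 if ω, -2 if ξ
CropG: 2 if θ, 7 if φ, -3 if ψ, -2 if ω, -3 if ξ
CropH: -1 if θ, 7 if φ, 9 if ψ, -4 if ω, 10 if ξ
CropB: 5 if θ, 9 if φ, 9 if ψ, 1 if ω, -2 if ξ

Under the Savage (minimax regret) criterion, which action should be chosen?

Column bests: θ=5, φ=9, ψ=9, ω=1, ξ=10.
CropA regrets: 7, 3, 7, 4, 12 → max 12
CropG regrets: 3, 2, 12, 3, 13 → max 13
CropH regrets: 6, 2, 0, 5, 0 → max 6
CropB regrets: 0, 0, 0, 0, 12 → max 12
Smallest max regret = 6 → CropH.

CropH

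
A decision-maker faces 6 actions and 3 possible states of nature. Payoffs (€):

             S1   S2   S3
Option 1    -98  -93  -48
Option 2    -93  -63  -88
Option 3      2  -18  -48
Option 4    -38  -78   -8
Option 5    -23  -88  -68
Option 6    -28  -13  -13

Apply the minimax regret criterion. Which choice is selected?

Column bests: S1=2, S2=-13, S3=-8.
Option 1 regrets: 100, 80, 40 → max 100
Option 2 regrets: 95, 50, 80 → max 95
Option 3 regrets: 0, 5, 40 → max 40
Option 4 regrets: 40, 65, 0 → max 65
Option 5 regrets: 25, 75, 60 → max 75
Option 6 regrets: 30, 0, 5 → max 30
Smallest max regret = 30 → Option 6.

Option 6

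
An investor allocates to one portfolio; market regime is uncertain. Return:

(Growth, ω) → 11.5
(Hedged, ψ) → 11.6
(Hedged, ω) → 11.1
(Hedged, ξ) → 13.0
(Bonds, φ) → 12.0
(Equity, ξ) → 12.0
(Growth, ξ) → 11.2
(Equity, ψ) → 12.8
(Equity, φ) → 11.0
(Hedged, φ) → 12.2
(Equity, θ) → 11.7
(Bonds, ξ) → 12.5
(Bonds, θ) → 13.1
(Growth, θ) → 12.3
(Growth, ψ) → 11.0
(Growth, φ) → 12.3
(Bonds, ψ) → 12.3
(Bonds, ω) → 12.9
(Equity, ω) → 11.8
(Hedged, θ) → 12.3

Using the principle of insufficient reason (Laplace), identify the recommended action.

Bonds

Row averages: Bonds=12.56, Equity=11.86, Hedged=12.04, Growth=11.66
Highest average = 12.56 → Bonds.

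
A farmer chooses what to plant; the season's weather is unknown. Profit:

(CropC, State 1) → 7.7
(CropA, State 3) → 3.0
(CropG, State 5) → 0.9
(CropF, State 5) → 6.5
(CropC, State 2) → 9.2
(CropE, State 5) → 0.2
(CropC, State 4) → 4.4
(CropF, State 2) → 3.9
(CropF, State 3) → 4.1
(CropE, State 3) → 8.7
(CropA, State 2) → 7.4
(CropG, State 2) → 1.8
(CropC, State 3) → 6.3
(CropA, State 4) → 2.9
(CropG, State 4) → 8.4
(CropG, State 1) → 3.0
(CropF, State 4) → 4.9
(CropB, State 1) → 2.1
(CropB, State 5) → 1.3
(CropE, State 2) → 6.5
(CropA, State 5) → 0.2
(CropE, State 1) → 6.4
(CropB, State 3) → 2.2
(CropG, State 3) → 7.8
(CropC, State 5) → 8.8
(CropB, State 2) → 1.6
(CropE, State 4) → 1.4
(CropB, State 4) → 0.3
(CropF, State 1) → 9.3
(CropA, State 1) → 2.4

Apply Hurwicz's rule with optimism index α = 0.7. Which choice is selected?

CropC

CropC: 0.7·9.2 + 0.3·4.4 = 7.76
CropA: 0.7·7.4 + 0.3·0.2 = 5.24
CropG: 0.7·8.4 + 0.3·0.9 = 6.15
CropF: 0.7·9.3 + 0.3·3.9 = 7.68
CropB: 0.7·2.2 + 0.3·0.3 = 1.63
CropE: 0.7·8.7 + 0.3·0.2 = 6.15
Highest Hurwicz score = 7.76 → CropC.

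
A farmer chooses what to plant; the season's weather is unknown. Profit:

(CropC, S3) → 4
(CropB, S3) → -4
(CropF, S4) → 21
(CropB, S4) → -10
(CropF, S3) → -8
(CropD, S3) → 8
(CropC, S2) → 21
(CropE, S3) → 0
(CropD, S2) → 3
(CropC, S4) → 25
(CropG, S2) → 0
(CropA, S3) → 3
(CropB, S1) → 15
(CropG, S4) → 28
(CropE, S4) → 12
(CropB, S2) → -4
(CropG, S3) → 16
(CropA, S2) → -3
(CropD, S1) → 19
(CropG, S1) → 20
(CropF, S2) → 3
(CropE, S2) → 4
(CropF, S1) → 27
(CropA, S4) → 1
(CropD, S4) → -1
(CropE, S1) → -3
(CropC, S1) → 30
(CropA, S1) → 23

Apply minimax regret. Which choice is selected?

Column bests: S1=30, S2=21, S3=16, S4=28.
CropF regrets: 3, 18, 24, 7 → max 24
CropG regrets: 10, 21, 0, 0 → max 21
CropB regrets: 15, 25, 20, 38 → max 38
CropE regrets: 33, 17, 16, 16 → max 33
CropC regrets: 0, 0, 12, 3 → max 12
CropA regrets: 7, 24, 13, 27 → max 27
CropD regrets: 11, 18, 8, 29 → max 29
Smallest max regret = 12 → CropC.

CropC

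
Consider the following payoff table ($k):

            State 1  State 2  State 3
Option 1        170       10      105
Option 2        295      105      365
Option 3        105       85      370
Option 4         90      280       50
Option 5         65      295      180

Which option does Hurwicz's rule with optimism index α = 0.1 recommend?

Option 1: 0.1·170 + 0.9·10 = 26
Option 2: 0.1·365 + 0.9·105 = 131
Option 3: 0.1·370 + 0.9·85 = 113.5
Option 4: 0.1·280 + 0.9·50 = 73
Option 5: 0.1·295 + 0.9·65 = 88
Highest Hurwicz score = 131 → Option 2.

Option 2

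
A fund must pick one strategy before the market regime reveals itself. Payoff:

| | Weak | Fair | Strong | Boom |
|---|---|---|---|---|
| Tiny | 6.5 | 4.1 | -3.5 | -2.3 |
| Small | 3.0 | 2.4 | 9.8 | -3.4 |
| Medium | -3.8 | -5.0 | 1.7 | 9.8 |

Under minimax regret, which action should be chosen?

Medium

Column bests: Weak=6.5, Fair=4.1, Strong=9.8, Boom=9.8.
Tiny regrets: 0.0, 0.0, 13.3, 12.1 → max 13.3
Small regrets: 3.5, 1.7, 0.0, 13.2 → max 13.2
Medium regrets: 10.3, 9.1, 8.1, 0.0 → max 10.3
Smallest max regret = 10.3 → Medium.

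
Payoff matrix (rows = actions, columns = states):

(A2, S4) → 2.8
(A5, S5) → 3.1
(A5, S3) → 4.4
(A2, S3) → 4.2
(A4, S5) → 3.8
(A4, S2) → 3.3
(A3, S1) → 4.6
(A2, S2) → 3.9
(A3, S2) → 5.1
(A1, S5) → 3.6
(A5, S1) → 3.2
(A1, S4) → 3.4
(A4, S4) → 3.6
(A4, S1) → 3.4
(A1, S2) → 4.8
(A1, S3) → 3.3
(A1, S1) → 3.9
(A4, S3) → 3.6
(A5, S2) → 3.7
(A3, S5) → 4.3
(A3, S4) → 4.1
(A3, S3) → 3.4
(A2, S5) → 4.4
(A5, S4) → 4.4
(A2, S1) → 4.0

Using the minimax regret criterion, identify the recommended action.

Column bests: S1=4.6, S2=5.1, S3=4.4, S4=4.4, S5=4.4.
A1 regrets: 0.7, 0.3, 1.1, 1.0, 0.8 → max 1.1
A2 regrets: 0.6, 1.2, 0.2, 1.6, 0.0 → max 1.6
A3 regrets: 0.0, 0.0, 1.0, 0.3, 0.1 → max 1.0
A4 regrets: 1.2, 1.8, 0.8, 0.8, 0.6 → max 1.8
A5 regrets: 1.4, 1.4, 0.0, 0.0, 1.3 → max 1.4
Smallest max regret = 1.0 → A3.

A3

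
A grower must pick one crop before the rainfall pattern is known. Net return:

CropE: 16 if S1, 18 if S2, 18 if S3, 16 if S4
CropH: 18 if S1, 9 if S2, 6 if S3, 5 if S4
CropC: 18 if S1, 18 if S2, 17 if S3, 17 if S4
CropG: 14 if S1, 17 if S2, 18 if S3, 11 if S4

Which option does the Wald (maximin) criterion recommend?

CropC

Row minima: CropE=16, CropH=5, CropC=17, CropG=11
Best worst-case = 17 → CropC.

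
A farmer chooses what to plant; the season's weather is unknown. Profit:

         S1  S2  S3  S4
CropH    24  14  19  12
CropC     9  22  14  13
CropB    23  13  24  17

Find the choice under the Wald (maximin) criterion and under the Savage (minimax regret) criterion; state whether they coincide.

Row minima: CropH=12, CropC=9, CropB=13
Best worst-case = 13 → CropB.
Column bests: S1=24, S2=22, S3=24, S4=17.
CropH regrets: 0, 8, 5, 5 → max 8
CropC regrets: 15, 0, 10, 4 → max 15
CropB regrets: 1, 9, 0, 0 → max 9
Smallest max regret = 8 → CropH.

maximin → CropB; minimax regret → CropH (disagree)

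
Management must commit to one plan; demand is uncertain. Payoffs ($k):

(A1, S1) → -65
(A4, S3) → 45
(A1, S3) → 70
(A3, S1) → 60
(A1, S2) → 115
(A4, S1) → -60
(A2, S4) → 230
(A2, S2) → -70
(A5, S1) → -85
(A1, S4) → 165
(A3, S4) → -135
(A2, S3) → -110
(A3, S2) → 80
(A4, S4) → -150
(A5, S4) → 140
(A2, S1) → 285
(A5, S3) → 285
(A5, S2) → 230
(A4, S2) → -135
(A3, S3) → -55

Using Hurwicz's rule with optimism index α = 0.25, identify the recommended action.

A1: 0.25·165 + 0.75·(-65) = -7.5
A2: 0.25·285 + 0.75·(-110) = -11.25
A3: 0.25·80 + 0.75·(-135) = -81.25
A4: 0.25·45 + 0.75·(-150) = -101.25
A5: 0.25·285 + 0.75·(-85) = 7.5
Highest Hurwicz score = 7.5 → A5.

A5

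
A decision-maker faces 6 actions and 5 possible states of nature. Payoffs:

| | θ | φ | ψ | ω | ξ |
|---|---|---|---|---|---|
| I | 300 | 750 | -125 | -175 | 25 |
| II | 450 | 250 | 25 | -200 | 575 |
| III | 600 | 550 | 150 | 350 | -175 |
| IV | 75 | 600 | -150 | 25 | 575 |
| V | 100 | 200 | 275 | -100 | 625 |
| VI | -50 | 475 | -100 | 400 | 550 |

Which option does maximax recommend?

Row maxima: I=750, II=575, III=600, IV=600, V=625, VI=550
Best best-case = 750 → I.

I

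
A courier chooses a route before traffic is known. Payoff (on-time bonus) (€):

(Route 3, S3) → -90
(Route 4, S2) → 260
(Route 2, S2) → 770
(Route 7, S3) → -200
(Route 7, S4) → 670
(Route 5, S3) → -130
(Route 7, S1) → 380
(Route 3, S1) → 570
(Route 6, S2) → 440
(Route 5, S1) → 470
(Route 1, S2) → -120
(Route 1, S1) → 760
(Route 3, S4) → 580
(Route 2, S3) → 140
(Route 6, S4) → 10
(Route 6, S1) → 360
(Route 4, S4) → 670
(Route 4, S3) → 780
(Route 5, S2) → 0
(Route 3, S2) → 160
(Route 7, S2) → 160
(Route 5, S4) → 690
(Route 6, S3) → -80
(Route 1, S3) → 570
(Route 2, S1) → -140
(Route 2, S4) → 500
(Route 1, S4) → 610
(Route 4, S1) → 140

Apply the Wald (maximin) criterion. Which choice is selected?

Row minima: Route 1=-120, Route 2=-140, Route 3=-90, Route 4=140, Route 5=-130, Route 6=-80, Route 7=-200
Best worst-case = 140 → Route 4.

Route 4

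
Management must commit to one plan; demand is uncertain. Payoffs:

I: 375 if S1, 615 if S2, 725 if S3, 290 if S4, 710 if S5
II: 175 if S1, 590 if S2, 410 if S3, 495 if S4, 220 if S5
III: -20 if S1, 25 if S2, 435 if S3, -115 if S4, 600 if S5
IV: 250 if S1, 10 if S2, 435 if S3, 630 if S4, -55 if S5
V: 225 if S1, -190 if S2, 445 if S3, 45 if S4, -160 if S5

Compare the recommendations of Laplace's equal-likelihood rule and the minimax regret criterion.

laplace → I; minimax regret → I (agree)

Row averages: I=543, II=378, III=185, IV=254, V=73
Highest average = 543 → I.
Column bests: S1=375, S2=615, S3=725, S4=630, S5=710.
I regrets: 0, 0, 0, 340, 0 → max 340
II regrets: 200, 25, 315, 135, 490 → max 490
III regrets: 395, 590, 290, 745, 110 → max 745
IV regrets: 125, 605, 290, 0, 765 → max 765
V regrets: 150, 805, 280, 585, 870 → max 870
Smallest max regret = 340 → I.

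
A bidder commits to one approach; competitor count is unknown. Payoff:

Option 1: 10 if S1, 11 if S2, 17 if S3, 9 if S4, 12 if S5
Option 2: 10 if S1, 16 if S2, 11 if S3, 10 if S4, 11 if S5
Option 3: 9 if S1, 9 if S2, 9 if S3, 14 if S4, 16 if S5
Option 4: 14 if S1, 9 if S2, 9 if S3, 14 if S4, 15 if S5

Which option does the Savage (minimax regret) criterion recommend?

Option 1

Column bests: S1=14, S2=16, S3=17, S4=14, S5=16.
Option 1 regrets: 4, 5, 0, 5, 4 → max 5
Option 2 regrets: 4, 0, 6, 4, 5 → max 6
Option 3 regrets: 5, 7, 8, 0, 0 → max 8
Option 4 regrets: 0, 7, 8, 0, 1 → max 8
Smallest max regret = 5 → Option 1.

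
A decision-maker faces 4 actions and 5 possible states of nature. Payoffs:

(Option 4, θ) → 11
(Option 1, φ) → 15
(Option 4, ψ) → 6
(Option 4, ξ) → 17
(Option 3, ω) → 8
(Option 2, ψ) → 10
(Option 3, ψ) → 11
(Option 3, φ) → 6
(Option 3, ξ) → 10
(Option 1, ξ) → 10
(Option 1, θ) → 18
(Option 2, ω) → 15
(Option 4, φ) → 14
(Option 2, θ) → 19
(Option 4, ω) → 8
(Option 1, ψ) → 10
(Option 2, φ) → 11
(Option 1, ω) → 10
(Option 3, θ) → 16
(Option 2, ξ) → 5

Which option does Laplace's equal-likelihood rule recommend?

Option 1

Row averages: Option 1=12.6, Option 2=12, Option 3=10.2, Option 4=11.2
Highest average = 12.6 → Option 1.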